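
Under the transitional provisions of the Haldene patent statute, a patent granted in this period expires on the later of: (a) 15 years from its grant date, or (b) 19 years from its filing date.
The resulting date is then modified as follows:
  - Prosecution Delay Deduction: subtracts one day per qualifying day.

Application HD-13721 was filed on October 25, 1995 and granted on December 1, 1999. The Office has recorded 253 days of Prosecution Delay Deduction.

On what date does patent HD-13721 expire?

(a) grant + 15 years → 1 December 2014.
(b) filing + 19 years → 25 October 2014.
Later of the two: 1 December 2014.
Prosecution Delay Deduction: −253 days → 23 March 2014.

March 23, 2014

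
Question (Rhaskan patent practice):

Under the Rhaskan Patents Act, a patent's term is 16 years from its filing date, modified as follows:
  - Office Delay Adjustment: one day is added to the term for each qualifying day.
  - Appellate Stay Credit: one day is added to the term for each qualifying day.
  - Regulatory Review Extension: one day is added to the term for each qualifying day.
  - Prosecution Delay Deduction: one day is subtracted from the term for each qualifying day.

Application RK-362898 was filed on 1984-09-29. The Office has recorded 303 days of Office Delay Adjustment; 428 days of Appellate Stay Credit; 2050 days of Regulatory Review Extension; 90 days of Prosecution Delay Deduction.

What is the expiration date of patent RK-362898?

February 11, 2008

Base term: filing date + 16 years → 29 September 2000.
Office Delay Adjustment: +303 days → 29 July 2001.
Appellate Stay Credit: +428 days → 30 September 2002.
Regulatory Review Extension: +2050 days → 11 May 2008.
Prosecution Delay Deduction: −90 days → 11 February 2008.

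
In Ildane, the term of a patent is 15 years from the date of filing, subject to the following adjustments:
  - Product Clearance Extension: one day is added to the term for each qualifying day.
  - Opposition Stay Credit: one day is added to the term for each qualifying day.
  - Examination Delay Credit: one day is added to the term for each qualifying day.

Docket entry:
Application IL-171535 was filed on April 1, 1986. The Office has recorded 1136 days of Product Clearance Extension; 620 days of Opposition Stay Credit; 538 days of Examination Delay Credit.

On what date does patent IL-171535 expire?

July 13, 2007

Base term: filing date + 15 years → 1 April 2001.
Product Clearance Extension: +1136 days → 11 May 2004.
Opposition Stay Credit: +620 days → 21 January 2006.
Examination Delay Credit: +538 days → 13 July 2007.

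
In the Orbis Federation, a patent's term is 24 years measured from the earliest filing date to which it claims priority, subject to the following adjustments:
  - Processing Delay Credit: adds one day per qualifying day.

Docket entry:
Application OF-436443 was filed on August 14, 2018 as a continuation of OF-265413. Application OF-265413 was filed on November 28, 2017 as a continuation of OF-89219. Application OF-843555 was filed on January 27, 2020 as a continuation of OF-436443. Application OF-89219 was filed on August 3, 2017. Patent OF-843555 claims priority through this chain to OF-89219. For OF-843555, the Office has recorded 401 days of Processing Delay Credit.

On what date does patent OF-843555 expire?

Earliest priority filing: 3 August 2017.
Base term: 3 August 2017 + 24 years → 3 August 2041.
Processing Delay Credit: +401 days → 8 September 2042.

September 8, 2042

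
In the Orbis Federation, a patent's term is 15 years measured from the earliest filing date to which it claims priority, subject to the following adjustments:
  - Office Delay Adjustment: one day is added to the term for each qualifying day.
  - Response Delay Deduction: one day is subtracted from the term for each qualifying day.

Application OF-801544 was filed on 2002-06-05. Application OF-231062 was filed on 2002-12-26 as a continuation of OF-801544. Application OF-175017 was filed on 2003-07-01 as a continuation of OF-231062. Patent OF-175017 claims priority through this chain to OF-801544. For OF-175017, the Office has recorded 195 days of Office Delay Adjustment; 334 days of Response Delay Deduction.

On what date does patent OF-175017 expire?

Earliest priority filing: 5 June 2002.
Base term: 5 June 2002 + 15 years → 5 June 2017.
Office Delay Adjustment: +195 days → 17 December 2017.
Response Delay Deduction: −334 days → 17 January 2017.

2017-01-17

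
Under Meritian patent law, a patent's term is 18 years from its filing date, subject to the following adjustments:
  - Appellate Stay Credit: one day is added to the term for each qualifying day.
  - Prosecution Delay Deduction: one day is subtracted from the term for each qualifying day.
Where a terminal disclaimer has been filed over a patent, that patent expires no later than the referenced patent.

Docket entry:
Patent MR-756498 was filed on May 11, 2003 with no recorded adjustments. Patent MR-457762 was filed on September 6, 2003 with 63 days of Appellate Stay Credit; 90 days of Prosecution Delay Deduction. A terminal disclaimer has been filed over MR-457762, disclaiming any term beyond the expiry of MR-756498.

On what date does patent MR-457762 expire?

May 11, 2021

Natural term of MR-457762:
  Base: filing + 18 years → 6 September 2021.
  Appellate Stay Credit: +63 days → 8 November 2021.
  Prosecution Delay Deduction: −90 days → 10 August 2021.
Expiry of referenced patent MR-756498:
  Base: filing + 18 years → 11 May 2021.
Terminal disclaimer: MR-457762 expires on the earlier of 10 August 2021 and 11 May 2021.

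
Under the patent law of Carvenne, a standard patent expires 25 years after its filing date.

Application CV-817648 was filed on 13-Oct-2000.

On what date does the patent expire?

October 13, 2025

Filing date + 25 years → 13 October 2025.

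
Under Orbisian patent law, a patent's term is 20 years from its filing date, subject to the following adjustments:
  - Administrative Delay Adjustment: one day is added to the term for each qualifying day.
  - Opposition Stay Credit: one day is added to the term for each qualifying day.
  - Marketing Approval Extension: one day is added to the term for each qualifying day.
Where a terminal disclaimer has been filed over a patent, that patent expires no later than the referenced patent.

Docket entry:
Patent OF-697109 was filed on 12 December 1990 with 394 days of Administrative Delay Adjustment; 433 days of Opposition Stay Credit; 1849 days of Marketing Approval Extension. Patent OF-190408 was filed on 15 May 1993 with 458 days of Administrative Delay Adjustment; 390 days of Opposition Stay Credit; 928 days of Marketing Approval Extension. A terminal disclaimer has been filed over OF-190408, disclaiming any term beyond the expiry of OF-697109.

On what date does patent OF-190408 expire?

Natural term of OF-190408:
  Base: filing + 20 years → 15 May 2013.
  Administrative Delay Adjustment: +458 days → 16 August 2014.
  Opposition Stay Credit: +390 days → 10 September 2015.
  Marketing Approval Extension: +928 days → 26 March 2018.
Expiry of referenced patent OF-697109:
  Base: filing + 20 years → 12 December 2010.
  Administrative Delay Adjustment: +394 days → 10 January 2012.
  Opposition Stay Credit: +433 days → 18 March 2013.
  Marketing Approval Extension: +1849 days → 10 April 2018.
Terminal disclaimer: OF-190408 expires on the earlier of 26 March 2018 and 10 April 2018.

March 26, 2018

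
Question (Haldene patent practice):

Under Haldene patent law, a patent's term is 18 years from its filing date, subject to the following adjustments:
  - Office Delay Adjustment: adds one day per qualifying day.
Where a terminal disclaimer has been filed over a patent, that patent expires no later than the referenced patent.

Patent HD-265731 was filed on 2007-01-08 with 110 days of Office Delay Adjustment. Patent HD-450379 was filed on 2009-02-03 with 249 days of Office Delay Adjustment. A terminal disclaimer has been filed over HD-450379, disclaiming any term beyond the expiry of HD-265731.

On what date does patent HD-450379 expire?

Natural term of HD-450379:
  Base: filing + 18 years → 3 February 2027.
  Office Delay Adjustment: +249 days → 10 October 2027.
Expiry of referenced patent HD-265731:
  Base: filing + 18 years → 8 January 2025.
  Office Delay Adjustment: +110 days → 28 April 2025.
Terminal disclaimer: HD-450379 expires on the earlier of 10 October 2027 and 28 April 2025.

2025-04-28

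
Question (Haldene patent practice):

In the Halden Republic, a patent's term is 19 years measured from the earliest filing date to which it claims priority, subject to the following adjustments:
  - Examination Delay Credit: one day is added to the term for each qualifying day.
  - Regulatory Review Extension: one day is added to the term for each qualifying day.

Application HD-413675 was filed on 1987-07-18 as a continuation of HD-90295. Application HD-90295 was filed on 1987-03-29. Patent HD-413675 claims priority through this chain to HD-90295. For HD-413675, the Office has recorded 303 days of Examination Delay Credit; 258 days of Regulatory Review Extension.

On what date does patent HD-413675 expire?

Earliest priority filing: 29 March 1987.
Base term: 29 March 1987 + 19 years → 29 March 2006.
Examination Delay Credit: +303 days → 26 January 2007.
Regulatory Review Extension: +258 days → 11 October 2007.

2007-10-11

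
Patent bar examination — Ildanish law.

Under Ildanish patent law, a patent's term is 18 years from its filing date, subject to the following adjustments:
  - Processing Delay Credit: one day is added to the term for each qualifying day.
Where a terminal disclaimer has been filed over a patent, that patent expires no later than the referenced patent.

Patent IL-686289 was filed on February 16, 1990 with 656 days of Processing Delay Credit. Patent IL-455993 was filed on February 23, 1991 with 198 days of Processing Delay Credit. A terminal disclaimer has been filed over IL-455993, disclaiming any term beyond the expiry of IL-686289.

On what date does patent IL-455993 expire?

2009-09-09

Natural term of IL-455993:
  Base: filing + 18 years → 23 February 2009.
  Processing Delay Credit: +198 days → 9 September 2009.
Expiry of referenced patent IL-686289:
  Base: filing + 18 years → 16 February 2008.
  Processing Delay Credit: +656 days → 3 December 2009.
Terminal disclaimer: IL-455993 expires on the earlier of 9 September 2009 and 3 December 2009.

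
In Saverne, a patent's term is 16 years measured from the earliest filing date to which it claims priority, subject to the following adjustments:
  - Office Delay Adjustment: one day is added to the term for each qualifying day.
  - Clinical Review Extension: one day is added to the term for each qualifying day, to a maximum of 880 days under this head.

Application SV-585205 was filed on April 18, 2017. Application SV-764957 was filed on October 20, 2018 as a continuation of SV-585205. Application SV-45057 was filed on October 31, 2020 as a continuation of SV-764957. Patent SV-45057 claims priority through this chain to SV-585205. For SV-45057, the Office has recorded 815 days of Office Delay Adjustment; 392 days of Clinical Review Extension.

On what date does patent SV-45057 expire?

2036-08-07

Earliest priority filing: 18 April 2017.
Base term: 18 April 2017 + 16 years → 18 April 2033.
Office Delay Adjustment: +815 days → 12 July 2035.
Clinical Review Extension: 392 days (within the 880-day cap) → +392 days → 7 August 2036.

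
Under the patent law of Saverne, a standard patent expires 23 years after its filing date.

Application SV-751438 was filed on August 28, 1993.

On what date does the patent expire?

Filing date + 23 years → 28 August 2016.

August 28, 2016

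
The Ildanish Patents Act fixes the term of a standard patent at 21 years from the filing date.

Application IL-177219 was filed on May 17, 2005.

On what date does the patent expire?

Filing date + 21 years → 17 May 2026.

2026-05-17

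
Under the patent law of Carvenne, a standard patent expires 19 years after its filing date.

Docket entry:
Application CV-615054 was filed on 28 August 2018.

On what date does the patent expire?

Filing date + 19 years → 28 August 2037.

2037-08-28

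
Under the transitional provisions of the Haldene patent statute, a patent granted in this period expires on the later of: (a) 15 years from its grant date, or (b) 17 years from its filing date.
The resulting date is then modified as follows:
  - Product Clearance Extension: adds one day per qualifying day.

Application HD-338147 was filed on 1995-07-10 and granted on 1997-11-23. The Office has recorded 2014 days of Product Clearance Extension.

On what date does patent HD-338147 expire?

May 30, 2018

(a) grant + 15 years → 23 November 2012.
(b) filing + 17 years → 10 July 2012.
Later of the two: 23 November 2012.
Product Clearance Extension: +2014 days → 30 May 2018.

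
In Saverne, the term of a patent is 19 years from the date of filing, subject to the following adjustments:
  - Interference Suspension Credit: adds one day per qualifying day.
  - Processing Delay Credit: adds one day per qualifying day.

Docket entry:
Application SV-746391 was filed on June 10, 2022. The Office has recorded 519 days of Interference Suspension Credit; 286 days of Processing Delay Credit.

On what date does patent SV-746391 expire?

Base term: filing date + 19 years → 10 June 2041.
Interference Suspension Credit: +519 days → 11 November 2042.
Processing Delay Credit: +286 days → 24 August 2043.

2043-08-24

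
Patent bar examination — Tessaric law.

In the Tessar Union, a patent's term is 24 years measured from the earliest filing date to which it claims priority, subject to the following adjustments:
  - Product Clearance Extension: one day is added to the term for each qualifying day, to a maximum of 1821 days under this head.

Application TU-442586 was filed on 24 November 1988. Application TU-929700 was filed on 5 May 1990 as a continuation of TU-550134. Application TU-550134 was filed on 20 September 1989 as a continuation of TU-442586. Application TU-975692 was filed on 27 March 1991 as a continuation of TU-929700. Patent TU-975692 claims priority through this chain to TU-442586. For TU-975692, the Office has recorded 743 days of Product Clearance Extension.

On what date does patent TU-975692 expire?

Earliest priority filing: 24 November 1988.
Base term: 24 November 1988 + 24 years → 24 November 2012.
Product Clearance Extension: 743 days (within the 1821-day cap) → +743 days → 7 December 2014.

2014-12-07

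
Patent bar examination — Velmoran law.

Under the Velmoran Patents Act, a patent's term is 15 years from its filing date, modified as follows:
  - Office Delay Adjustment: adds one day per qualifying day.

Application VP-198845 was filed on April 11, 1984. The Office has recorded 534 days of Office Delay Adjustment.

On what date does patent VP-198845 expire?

Base term: filing date + 15 years → 11 April 1999.
Office Delay Adjustment: +534 days → 26 September 2000.

September 26, 2000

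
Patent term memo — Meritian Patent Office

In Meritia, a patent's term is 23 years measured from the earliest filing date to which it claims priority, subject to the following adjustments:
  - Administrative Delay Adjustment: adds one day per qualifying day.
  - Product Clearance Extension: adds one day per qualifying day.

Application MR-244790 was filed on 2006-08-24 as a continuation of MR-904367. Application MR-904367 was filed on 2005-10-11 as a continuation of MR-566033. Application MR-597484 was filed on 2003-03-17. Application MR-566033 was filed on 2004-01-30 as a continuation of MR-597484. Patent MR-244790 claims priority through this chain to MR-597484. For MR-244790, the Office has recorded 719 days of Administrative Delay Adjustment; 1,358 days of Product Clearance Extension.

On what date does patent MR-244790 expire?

November 23, 2031

Earliest priority filing: 17 March 2003.
Base term: 17 March 2003 + 23 years → 17 March 2026.
Administrative Delay Adjustment: +719 days → 5 March 2028.
Product Clearance Extension: +1358 days → 23 November 2031.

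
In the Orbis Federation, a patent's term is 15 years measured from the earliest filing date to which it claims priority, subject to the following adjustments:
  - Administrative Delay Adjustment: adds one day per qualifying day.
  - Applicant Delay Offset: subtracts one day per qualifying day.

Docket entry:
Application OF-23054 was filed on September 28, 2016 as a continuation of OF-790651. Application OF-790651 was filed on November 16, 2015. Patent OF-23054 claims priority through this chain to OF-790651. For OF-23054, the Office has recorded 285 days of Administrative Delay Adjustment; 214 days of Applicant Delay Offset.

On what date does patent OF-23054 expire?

2031-01-26

Earliest priority filing: 16 November 2015.
Base term: 16 November 2015 + 15 years → 16 November 2030.
Administrative Delay Adjustment: +285 days → 28 August 2031.
Applicant Delay Offset: −214 days → 26 January 2031.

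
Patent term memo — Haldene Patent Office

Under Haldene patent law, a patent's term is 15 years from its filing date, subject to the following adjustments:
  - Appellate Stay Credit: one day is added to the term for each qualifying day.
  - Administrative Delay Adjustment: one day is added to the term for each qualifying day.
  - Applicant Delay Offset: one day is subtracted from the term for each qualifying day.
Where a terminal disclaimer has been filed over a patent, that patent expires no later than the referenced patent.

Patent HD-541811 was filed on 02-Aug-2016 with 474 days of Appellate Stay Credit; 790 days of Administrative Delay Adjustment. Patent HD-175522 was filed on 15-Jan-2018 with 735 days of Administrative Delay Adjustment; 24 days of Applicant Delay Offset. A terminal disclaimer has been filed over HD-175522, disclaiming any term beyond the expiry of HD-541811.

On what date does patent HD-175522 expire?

Natural term of HD-175522:
  Base: filing + 15 years → 15 January 2033.
  Administrative Delay Adjustment: +735 days → 20 January 2035.
  Applicant Delay Offset: −24 days → 27 December 2034.
Expiry of referenced patent HD-541811:
  Base: filing + 15 years → 2 August 2031.
  Appellate Stay Credit: +474 days → 18 November 2032.
  Administrative Delay Adjustment: +790 days → 17 January 2035.
Terminal disclaimer: HD-175522 expires on the earlier of 27 December 2034 and 17 January 2035.

December 27, 2034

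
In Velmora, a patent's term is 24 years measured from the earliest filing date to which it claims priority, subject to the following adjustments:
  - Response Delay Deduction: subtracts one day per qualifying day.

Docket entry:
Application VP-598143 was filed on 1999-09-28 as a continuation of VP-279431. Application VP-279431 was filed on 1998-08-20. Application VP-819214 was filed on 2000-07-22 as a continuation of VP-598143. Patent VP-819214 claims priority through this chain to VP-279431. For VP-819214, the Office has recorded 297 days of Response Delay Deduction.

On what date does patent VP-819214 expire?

October 27, 2021

Earliest priority filing: 20 August 1998.
Base term: 20 August 1998 + 24 years → 20 August 2022.
Response Delay Deduction: −297 days → 27 October 2021.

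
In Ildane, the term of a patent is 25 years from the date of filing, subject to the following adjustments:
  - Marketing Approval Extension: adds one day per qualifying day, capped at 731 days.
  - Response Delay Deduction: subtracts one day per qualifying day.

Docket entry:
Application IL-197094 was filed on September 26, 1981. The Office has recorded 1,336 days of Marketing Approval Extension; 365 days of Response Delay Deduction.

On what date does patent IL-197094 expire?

2007-09-27

Base term: filing date + 25 years → 26 September 2006.
Marketing Approval Extension: 1336 days claimed exceeds the 731-day cap, so +731 days → 26 September 2008.
Response Delay Deduction: −365 days → 27 September 2007.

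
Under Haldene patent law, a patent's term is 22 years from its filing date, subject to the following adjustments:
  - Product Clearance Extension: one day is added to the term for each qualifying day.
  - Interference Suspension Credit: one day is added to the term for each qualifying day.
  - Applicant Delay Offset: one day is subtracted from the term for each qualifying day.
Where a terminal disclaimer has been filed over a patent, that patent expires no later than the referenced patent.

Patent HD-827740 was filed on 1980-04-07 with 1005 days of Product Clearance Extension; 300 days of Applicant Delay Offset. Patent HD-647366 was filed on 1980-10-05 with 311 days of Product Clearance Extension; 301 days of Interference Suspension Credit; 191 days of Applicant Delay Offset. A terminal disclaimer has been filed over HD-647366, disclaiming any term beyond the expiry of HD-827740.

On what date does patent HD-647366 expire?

November 30, 2003

Natural term of HD-647366:
  Base: filing + 22 years → 5 October 2002.
  Product Clearance Extension: +311 days → 12 August 2003.
  Interference Suspension Credit: +301 days → 8 June 2004.
  Applicant Delay Offset: −191 days → 30 November 2003.
Expiry of referenced patent HD-827740:
  Base: filing + 22 years → 7 April 2002.
  Product Clearance Extension: +1005 days → 6 January 2005.
  Applicant Delay Offset: −300 days → 12 March 2004.
Terminal disclaimer: HD-647366 expires on the earlier of 30 November 2003 and 12 March 2004.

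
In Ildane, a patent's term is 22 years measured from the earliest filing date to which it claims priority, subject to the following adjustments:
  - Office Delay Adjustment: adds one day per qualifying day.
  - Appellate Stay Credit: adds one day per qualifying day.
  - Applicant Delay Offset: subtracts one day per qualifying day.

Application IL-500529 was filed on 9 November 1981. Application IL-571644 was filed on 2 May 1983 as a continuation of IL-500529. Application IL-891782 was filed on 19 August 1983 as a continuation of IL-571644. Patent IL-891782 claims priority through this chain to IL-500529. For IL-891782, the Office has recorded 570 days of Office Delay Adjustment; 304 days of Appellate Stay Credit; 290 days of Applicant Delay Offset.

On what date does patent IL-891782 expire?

Earliest priority filing: 9 November 1981.
Base term: 9 November 1981 + 22 years → 9 November 2003.
Office Delay Adjustment: +570 days → 1 June 2005.
Appellate Stay Credit: +304 days → 1 April 2006.
Applicant Delay Offset: −290 days → 15 June 2005.

2005-06-15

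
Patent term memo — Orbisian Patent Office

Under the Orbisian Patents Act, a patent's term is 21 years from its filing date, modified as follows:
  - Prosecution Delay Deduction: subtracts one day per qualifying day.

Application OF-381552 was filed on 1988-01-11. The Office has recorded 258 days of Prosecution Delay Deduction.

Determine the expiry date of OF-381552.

Base term: filing date + 21 years → 11 January 2009.
Prosecution Delay Deduction: −258 days → 28 April 2008.

April 28, 2008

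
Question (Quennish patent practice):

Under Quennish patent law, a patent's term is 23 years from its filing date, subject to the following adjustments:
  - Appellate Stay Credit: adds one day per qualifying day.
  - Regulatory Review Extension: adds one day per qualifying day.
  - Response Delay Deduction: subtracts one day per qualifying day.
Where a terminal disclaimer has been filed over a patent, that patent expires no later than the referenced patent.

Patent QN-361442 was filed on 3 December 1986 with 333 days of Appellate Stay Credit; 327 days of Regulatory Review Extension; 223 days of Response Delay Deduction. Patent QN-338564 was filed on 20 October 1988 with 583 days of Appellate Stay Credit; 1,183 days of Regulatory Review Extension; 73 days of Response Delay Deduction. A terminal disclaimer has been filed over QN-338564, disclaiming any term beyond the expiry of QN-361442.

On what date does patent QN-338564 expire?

Natural term of QN-338564:
  Base: filing + 23 years → 20 October 2011.
  Appellate Stay Credit: +583 days → 25 May 2013.
  Regulatory Review Extension: +1183 days → 20 August 2016.
  Response Delay Deduction: −73 days → 8 June 2016.
Expiry of referenced patent QN-361442:
  Base: filing + 23 years → 3 December 2009.
  Appellate Stay Credit: +333 days → 1 November 2010.
  Regulatory Review Extension: +327 days → 24 September 2011.
  Response Delay Deduction: −223 days → 13 February 2011.
Terminal disclaimer: QN-338564 expires on the earlier of 8 June 2016 and 13 February 2011.

2011-02-13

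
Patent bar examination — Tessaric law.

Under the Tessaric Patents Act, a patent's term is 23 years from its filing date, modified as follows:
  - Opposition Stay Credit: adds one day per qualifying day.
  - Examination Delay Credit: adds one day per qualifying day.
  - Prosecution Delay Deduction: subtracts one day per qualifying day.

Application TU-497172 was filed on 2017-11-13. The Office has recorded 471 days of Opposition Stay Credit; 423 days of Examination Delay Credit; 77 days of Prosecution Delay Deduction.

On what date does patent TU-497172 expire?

Base term: filing date + 23 years → 13 November 2040.
Opposition Stay Credit: +471 days → 27 February 2042.
Examination Delay Credit: +423 days → 26 April 2043.
Prosecution Delay Deduction: −77 days → 8 February 2043.

February 8, 2043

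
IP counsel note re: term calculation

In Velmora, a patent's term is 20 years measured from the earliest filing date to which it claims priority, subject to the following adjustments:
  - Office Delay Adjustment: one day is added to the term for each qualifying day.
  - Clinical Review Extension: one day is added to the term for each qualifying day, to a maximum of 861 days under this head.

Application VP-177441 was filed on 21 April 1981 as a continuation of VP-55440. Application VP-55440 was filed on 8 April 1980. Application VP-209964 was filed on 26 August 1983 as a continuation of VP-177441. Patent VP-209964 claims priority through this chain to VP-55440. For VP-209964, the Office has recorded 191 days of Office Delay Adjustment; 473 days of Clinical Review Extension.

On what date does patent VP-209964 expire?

Earliest priority filing: 8 April 1980.
Base term: 8 April 1980 + 20 years → 8 April 2000.
Office Delay Adjustment: +191 days → 16 October 2000.
Clinical Review Extension: 473 days (within the 861-day cap) → +473 days → 1 February 2002.

February 1, 2002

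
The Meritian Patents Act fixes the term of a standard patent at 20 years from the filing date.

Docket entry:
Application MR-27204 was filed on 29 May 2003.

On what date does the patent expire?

2023-05-29

Filing date + 20 years → 29 May 2023.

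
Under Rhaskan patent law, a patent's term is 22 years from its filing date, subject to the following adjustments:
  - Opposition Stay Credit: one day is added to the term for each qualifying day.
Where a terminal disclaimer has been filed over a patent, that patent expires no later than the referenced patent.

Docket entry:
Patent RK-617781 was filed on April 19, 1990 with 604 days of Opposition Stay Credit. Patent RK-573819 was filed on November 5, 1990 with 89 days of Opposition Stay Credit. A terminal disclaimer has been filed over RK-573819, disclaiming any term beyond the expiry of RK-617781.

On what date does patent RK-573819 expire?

Natural term of RK-573819:
  Base: filing + 22 years → 5 November 2012.
  Opposition Stay Credit: +89 days → 2 February 2013.
Expiry of referenced patent RK-617781:
  Base: filing + 22 years → 19 April 2012.
  Opposition Stay Credit: +604 days → 14 December 2013.
Terminal disclaimer: RK-573819 expires on the earlier of 2 February 2013 and 14 December 2013.

February 2, 2013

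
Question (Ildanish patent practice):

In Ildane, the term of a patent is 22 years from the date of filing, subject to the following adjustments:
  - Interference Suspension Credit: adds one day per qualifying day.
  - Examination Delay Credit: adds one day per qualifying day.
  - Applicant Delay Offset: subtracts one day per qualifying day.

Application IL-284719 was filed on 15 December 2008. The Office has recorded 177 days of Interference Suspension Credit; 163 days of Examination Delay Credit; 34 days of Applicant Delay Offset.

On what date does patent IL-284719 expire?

Base term: filing date + 22 years → 15 December 2030.
Interference Suspension Credit: +177 days → 10 June 2031.
Examination Delay Credit: +163 days → 20 November 2031.
Applicant Delay Offset: −34 days → 17 October 2031.

2031-10-17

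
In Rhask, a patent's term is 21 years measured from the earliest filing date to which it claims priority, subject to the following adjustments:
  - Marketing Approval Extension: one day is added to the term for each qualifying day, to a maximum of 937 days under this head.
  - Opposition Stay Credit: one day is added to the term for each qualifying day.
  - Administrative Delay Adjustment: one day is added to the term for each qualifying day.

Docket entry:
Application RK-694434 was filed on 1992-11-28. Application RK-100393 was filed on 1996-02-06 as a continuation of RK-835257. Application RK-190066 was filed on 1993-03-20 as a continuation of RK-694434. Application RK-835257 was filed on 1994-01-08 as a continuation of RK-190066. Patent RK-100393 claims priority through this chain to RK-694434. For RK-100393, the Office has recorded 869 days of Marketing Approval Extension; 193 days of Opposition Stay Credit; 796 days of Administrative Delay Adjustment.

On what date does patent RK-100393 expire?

Earliest priority filing: 28 November 1992.
Base term: 28 November 1992 + 21 years → 28 November 2013.
Marketing Approval Extension: 869 days (within the 937-day cap) → +869 days → 15 April 2016.
Opposition Stay Credit: +193 days → 25 October 2016.
Administrative Delay Adjustment: +796 days → 30 December 2018.

2018-12-30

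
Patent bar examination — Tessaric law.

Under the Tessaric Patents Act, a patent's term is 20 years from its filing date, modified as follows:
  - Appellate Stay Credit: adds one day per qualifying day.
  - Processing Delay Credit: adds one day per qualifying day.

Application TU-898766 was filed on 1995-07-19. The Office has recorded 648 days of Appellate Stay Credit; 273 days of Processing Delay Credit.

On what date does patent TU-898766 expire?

2018-01-25

Base term: filing date + 20 years → 19 July 2015.
Appellate Stay Credit: +648 days → 27 April 2017.
Processing Delay Credit: +273 days → 25 January 2018.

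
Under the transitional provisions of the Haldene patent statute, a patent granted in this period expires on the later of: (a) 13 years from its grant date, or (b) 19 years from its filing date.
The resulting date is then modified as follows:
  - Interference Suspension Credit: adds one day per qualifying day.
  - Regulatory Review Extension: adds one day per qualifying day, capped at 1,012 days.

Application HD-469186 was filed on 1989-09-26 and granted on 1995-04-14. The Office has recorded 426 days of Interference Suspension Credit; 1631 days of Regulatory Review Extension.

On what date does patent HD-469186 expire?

(a) grant + 13 years → 14 April 2008.
(b) filing + 19 years → 26 September 2008.
Later of the two: 26 September 2008.
Interference Suspension Credit: +426 days → 26 November 2009.
Regulatory Review Extension: 1631 days claimed exceeds the 1012-day cap, so +1012 days → 3 September 2012.

September 3, 2012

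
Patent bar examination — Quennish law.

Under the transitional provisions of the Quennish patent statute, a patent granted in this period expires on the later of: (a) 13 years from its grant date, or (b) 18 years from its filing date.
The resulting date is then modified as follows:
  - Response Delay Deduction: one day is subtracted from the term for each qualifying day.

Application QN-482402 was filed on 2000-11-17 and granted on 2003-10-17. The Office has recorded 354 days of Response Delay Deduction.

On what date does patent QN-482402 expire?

(a) grant + 13 years → 17 October 2016.
(b) filing + 18 years → 17 November 2018.
Later of the two: 17 November 2018.
Response Delay Deduction: −354 days → 28 November 2017.

November 28, 2017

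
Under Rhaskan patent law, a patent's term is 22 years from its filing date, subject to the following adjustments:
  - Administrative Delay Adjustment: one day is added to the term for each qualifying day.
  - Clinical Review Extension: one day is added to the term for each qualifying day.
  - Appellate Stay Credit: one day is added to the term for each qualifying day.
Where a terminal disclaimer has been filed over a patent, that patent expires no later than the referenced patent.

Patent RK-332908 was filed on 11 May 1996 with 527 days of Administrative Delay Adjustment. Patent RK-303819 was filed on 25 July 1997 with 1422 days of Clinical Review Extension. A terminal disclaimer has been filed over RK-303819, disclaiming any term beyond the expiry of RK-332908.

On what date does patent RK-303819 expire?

2019-10-20

Natural term of RK-303819:
  Base: filing + 22 years → 25 July 2019.
  Clinical Review Extension: +1422 days → 16 June 2023.
Expiry of referenced patent RK-332908:
  Base: filing + 22 years → 11 May 2018.
  Administrative Delay Adjustment: +527 days → 20 October 2019.
Terminal disclaimer: RK-303819 expires on the earlier of 16 June 2023 and 20 October 2019.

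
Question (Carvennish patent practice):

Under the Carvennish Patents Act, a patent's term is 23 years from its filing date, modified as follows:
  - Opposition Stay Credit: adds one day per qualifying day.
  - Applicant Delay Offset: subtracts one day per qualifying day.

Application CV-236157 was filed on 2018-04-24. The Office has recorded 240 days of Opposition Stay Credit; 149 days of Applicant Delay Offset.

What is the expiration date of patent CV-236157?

Base term: filing date + 23 years → 24 April 2041.
Opposition Stay Credit: +240 days → 20 December 2041.
Applicant Delay Offset: −149 days → 24 July 2041.

July 24, 2041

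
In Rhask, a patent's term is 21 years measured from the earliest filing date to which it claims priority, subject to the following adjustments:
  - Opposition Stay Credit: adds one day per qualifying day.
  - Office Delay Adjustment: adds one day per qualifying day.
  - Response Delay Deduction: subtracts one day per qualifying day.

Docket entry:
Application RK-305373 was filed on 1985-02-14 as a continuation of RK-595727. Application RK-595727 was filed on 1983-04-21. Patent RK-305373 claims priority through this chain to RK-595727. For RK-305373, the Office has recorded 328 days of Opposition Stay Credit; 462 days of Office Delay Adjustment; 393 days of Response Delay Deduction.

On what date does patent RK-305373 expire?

May 23, 2005

Earliest priority filing: 21 April 1983.
Base term: 21 April 1983 + 21 years → 21 April 2004.
Opposition Stay Credit: +328 days → 15 March 2005.
Office Delay Adjustment: +462 days → 20 June 2006.
Response Delay Deduction: −393 days → 23 May 2005.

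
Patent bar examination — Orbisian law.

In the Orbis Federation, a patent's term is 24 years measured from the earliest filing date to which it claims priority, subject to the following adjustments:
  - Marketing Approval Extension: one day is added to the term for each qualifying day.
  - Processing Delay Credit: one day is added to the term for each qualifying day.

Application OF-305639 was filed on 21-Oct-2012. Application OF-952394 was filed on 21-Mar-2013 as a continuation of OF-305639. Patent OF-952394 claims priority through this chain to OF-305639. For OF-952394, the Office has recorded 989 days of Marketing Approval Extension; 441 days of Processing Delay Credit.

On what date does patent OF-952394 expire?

2040-09-20

Earliest priority filing: 21 October 2012.
Base term: 21 October 2012 + 24 years → 21 October 2036.
Marketing Approval Extension: +989 days → 7 July 2039.
Processing Delay Credit: +441 days → 20 September 2040.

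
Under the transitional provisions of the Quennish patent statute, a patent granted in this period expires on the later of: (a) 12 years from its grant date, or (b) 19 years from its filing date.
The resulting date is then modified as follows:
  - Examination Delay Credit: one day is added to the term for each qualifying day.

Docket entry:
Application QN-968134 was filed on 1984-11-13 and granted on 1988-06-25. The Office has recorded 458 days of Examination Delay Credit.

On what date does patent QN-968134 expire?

(a) grant + 12 years → 25 June 2000.
(b) filing + 19 years → 13 November 2003.
Later of the two: 13 November 2003.
Examination Delay Credit: +458 days → 13 February 2005.

2005-02-13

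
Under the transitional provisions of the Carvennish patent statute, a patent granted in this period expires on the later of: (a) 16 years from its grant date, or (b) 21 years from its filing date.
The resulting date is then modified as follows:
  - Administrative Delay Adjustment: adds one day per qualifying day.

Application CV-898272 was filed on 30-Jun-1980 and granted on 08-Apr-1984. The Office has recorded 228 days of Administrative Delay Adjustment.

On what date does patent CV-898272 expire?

(a) grant + 16 years → 8 April 2000.
(b) filing + 21 years → 30 June 2001.
Later of the two: 30 June 2001.
Administrative Delay Adjustment: +228 days → 13 February 2002.

February 13, 2002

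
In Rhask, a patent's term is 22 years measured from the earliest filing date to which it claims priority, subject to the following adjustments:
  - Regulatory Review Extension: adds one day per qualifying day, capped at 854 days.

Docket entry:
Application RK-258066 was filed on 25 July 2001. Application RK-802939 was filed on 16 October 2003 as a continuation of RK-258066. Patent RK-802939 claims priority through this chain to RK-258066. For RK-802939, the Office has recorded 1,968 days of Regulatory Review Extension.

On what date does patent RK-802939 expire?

2025-11-25

Earliest priority filing: 25 July 2001.
Base term: 25 July 2001 + 22 years → 25 July 2023.
Regulatory Review Extension: 1968 days claimed exceeds the 854-day cap, so +854 days → 25 November 2025.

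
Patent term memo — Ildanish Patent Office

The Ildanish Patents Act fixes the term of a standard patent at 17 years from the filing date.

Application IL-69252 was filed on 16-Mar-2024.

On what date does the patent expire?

Filing date + 17 years → 16 March 2041.

2041-03-16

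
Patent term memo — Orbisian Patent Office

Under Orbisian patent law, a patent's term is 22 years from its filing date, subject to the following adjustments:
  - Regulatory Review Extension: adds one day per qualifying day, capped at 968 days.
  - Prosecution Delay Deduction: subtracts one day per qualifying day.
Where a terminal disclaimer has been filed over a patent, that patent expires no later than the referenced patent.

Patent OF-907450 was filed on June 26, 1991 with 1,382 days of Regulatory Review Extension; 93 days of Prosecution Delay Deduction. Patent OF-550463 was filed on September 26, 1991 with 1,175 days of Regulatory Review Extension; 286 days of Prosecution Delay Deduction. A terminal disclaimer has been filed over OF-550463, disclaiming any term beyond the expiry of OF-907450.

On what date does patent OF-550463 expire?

August 9, 2015

Natural term of OF-550463:
  Base: filing + 22 years → 26 September 2013.
  Regulatory Review Extension: 1175 days claimed exceeds the 968-day cap, so +968 days → 21 May 2016.
  Prosecution Delay Deduction: −286 days → 9 August 2015.
Expiry of referenced patent OF-907450:
  Base: filing + 22 years → 26 June 2013.
  Regulatory Review Extension: 1382 days claimed exceeds the 968-day cap, so +968 days → 19 February 2016.
  Prosecution Delay Deduction: −93 days → 18 November 2015.
Terminal disclaimer: OF-550463 expires on the earlier of 9 August 2015 and 18 November 2015.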